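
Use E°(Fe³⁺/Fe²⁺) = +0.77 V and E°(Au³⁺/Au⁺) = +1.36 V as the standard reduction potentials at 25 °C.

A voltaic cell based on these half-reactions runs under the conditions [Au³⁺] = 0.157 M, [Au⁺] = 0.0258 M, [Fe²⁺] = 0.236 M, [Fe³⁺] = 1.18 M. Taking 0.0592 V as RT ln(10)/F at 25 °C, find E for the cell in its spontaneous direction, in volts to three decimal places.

Au³⁺/Au⁺ is the cathode (higher E°), Fe³⁺/Fe²⁺ the anode: E°cell = +1.36 − (+0.77) = +0.59 V, n = 2.
Overall: Au³⁺(aq) + 2 Fe²⁺(aq) → Au⁺(aq) + 2 Fe³⁺(aq)
Q = [Au⁺]·[Fe³⁺]^2 / ([Au³⁺]·[Fe²⁺]^2); log Q = 0.614.
E = E° − (0.0592/n) log Q = +0.59 − (0.0592/2)(0.614) = +0.572 V.

+0.572 V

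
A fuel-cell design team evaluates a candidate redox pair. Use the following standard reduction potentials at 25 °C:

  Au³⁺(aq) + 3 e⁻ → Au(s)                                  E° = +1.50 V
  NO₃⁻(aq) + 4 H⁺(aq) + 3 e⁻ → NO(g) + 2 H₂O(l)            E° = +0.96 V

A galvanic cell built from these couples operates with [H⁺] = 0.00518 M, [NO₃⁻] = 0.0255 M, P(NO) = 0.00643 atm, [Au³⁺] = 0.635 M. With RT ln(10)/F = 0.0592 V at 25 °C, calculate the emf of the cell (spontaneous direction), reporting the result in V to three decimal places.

+0.705 V

Au³⁺/Au is the cathode (higher E°), NO₃⁻/NO the anode: E°cell = +1.50 − (+0.96) = +0.54 V, n = 3.
Overall: Au³⁺(aq) + NO(g) + 2 H₂O(l) → Au(s) + NO₃⁻(aq) + 4 H⁺(aq)
Q = [NO₃⁻]·[H⁺]^4 / ([Au³⁺]·P(NO)); log Q = -8.347.
E = E° − (0.0592/n) log Q = +0.54 − (0.0592/3)(-8.347) = +0.705 V.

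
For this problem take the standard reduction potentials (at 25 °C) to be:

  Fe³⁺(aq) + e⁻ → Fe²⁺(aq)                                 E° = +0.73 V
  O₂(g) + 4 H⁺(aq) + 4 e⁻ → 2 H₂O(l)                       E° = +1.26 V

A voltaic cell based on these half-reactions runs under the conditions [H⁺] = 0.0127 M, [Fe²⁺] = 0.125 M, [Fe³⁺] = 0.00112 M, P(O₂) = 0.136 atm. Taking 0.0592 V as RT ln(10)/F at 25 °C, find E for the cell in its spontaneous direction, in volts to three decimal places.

+0.526 V

O₂/H₂O is the cathode (higher E°), Fe³⁺/Fe²⁺ the anode: E°cell = +1.26 − (+0.73) = +0.53 V, n = 4.
Overall: O₂(g) + 4 H⁺(aq) + 4 Fe²⁺(aq) → 2 H₂O(l) + 4 Fe³⁺(aq)
Q = [Fe³⁺]^4 / (P(O₂)·[H⁺]^4·[Fe²⁺]^4); log Q = 0.260.
E = E° − (0.0592/n) log Q = +0.53 − (0.0592/4)(0.260) = +0.526 V.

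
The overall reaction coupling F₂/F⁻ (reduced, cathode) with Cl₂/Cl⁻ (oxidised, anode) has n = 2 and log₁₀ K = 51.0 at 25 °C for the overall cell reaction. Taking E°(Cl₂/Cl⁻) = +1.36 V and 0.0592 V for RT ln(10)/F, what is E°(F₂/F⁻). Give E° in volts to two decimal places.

+2.87 V

E°cell = (0.0592/n)·log K = (0.0592/2)(51.0) = +1.510 V.
Since F₂/F⁻ is the cathode and Cl₂/Cl⁻ the anode, E°cell = E°(F₂/F⁻) − E°(Cl₂/Cl⁻).
So E°(F₂/F⁻) = E°cell + E°(Cl₂/Cl⁻) = +1.510 + (+1.36) = +2.87 V.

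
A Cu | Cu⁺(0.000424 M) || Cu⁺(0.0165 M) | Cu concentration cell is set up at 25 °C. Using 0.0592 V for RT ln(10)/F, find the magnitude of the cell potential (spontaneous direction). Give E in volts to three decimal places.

For a concentration cell E°cell = 0. The 0.0165 M side is the cathode (reduction is favoured where [Cu⁺] is higher).
With n = 1, E = −(0.0592/1) log([Cu⁺]ₐₙ/[Cu⁺]꜀ₐₜ) = −(0.0592/1) log(0.000424/0.0165) = −(0.0592/1)(-1.590) = +0.094 V.

+0.094 V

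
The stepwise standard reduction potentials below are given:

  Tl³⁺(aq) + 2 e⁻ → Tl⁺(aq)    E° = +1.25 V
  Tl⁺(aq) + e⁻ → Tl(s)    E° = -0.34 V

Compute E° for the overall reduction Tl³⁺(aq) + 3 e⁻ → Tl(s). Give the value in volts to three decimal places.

Adding the free-energy changes (−nFE°) of the two steps gives −n₃FE°₃ = −n₁FE°₁ − n₂FE°₂.
E°₃ = (2×+1.25 + 1×-0.34) / 3 = (+2.160) / 3 = +0.720 V.

+0.720 V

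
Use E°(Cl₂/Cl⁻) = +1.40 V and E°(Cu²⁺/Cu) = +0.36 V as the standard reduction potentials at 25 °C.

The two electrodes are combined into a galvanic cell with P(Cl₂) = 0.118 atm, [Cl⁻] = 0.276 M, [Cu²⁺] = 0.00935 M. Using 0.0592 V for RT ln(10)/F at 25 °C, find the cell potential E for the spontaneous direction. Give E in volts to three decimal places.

+1.106 V

Cl₂/Cl⁻ is the cathode (higher E°), Cu²⁺/Cu the anode: E°cell = +1.40 − (+0.36) = +1.04 V, n = 2.
Overall: Cl₂(g) + Cu(s) → 2 Cl⁻(aq) + Cu²⁺(aq)
Q = [Cl⁻]^2·[Cu²⁺] / (P(Cl₂)); log Q = -2.219.
E = E° − (0.0592/n) log Q = +1.04 − (0.0592/2)(-2.219) = +1.106 V.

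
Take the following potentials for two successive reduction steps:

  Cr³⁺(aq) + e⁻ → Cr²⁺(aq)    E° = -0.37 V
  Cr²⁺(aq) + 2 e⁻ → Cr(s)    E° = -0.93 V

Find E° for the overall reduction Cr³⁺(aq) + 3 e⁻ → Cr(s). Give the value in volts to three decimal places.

Standard free energies of sequential steps add: ΔG°₃ = ΔG°₁ + ΔG°₂, so n₃E°₃ = n₁E°₁ + n₂E°₂.
E°₃ = (1×-0.37 + 2×-0.93) / 3 = (-2.230) / 3 = -0.743 V.

-0.743 V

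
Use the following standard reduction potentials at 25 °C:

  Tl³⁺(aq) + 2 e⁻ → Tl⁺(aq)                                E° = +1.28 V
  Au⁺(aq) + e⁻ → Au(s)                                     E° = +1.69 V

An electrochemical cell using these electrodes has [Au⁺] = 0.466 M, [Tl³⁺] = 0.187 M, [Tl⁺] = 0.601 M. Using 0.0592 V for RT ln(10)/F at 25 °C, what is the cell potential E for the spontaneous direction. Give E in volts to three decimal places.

Au⁺/Au is the cathode (higher E°), Tl³⁺/Tl⁺ the anode: E°cell = +1.69 − (+1.28) = +0.41 V, n = 2.
Overall: 2 Au⁺(aq) + Tl⁺(aq) → 2 Au(s) + Tl³⁺(aq)
Q = [Tl³⁺] / ([Au⁺]^2·[Tl⁺]); log Q = 0.156.
E = E° − (0.0592/n) log Q = +0.41 − (0.0592/2)(0.156) = +0.405 V.

+0.405 V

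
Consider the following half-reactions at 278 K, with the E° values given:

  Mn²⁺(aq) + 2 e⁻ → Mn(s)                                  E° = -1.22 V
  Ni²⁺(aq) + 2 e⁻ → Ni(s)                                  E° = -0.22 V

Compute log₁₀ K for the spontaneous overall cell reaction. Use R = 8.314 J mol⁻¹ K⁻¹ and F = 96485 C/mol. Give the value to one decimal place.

36.3

Cathode: Ni²⁺/Ni; anode: Mn²⁺/Mn. E°cell = (-0.22) − (-1.22) = +1.00 V, with n = 2.
ΔG° = −nFE° = −RT ln K, so ln K = nFE°/(RT) = (2)(96485)(+1.00) / ((8.314)(278)) = 83.490.
log₁₀ K = 83.490 / ln 10 = 36.3.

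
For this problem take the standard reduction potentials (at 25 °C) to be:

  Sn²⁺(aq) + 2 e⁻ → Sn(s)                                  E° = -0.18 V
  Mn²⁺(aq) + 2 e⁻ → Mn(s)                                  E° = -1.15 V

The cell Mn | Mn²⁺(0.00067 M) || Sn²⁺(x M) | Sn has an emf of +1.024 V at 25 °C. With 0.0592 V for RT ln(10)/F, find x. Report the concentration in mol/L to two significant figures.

Sn²⁺/Sn is the cathode, Mn²⁺/Mn the anode: E°cell = +0.97 V, n = 2.
Overall reaction: Sn²⁺(aq) + Mn(s) → Sn(s) + Mn²⁺(aq); Q = [Mn²⁺]^1/[Sn²⁺]^1.
From E = E° − (0.0592/n) log Q: log Q = (E° − E)·n/0.0592 = (+0.97 − (+1.024))·2/0.0592 = -1.8243.
So 1·log[Sn²⁺] = 1·log(0.00067) − log Q = -3.1739 − (-1.8243) = -1.3496; [Sn²⁺] = 10^(-1.3496) ≈ 0.045 M.

0.045 M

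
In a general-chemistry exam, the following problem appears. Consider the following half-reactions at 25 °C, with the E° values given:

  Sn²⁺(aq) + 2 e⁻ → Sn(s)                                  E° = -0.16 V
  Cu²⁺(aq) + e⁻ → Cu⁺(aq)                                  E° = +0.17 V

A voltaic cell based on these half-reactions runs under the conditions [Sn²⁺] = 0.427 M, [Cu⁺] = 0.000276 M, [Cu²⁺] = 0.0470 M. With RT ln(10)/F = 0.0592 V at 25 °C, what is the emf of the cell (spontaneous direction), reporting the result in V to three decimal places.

+0.473 V

Cu²⁺/Cu⁺ is the cathode (higher E°), Sn²⁺/Sn the anode: E°cell = +0.17 − (-0.16) = +0.33 V, n = 2.
Overall: 2 Cu²⁺(aq) + Sn(s) → 2 Cu⁺(aq) + Sn²⁺(aq)
Q = [Cu⁺]^2·[Sn²⁺] / ([Cu²⁺]^2); log Q = -4.832.
E = E° − (0.0592/n) log Q = +0.33 − (0.0592/2)(-4.832) = +0.473 V.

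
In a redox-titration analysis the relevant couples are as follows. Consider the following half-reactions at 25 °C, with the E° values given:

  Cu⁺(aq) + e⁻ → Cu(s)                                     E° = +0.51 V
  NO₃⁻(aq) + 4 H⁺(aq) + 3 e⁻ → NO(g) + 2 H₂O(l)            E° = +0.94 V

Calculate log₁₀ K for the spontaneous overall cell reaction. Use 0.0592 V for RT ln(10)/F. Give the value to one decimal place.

Cathode: NO₃⁻/NO; anode: Cu⁺/Cu. E°cell = +0.43 V, n = 3.
log K = nE°cell / 0.0592 = (3)(+0.43) / 0.0592 = 21.8.

21.8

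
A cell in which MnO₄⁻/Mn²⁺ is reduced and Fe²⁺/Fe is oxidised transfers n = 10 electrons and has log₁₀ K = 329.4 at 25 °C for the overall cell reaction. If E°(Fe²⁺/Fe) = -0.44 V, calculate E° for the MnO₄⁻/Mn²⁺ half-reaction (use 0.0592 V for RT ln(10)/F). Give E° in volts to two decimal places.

+1.51 V

E°cell = (0.0592/n)·log K = (0.0592/10)(329.4) = +1.950 V.
Since MnO₄⁻/Mn²⁺ is the cathode and Fe²⁺/Fe the anode, E°cell = E°(MnO₄⁻/Mn²⁺) − E°(Fe²⁺/Fe).
So E°(MnO₄⁻/Mn²⁺) = E°cell + E°(Fe²⁺/Fe) = +1.950 + (-0.44) = +1.51 V.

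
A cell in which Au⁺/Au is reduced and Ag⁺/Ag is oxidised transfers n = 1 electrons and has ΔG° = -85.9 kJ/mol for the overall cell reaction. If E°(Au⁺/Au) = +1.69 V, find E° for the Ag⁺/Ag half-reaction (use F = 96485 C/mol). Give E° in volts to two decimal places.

+0.80 V

E°cell = −ΔG°/(nF) = −(-85.9×10³)/((1)(96485)) = +0.890 V.
Since Au⁺/Au is the cathode and Ag⁺/Ag the anode, E°cell = E°(Au⁺/Au) − E°(Ag⁺/Ag).
So E°(Ag⁺/Ag) = E°(Au⁺/Au) − E°cell = (+1.69) − (+0.890) = +0.80 V.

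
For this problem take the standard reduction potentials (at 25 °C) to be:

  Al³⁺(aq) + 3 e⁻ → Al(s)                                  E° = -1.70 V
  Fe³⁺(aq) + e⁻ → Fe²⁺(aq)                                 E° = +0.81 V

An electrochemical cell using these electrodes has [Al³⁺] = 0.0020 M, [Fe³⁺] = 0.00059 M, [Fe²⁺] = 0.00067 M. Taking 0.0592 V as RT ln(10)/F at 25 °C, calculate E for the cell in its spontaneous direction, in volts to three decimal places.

Fe³⁺/Fe²⁺ is the cathode (higher E°), Al³⁺/Al the anode: E°cell = +0.81 − (-1.70) = +2.51 V, n = 3.
Overall: 3 Fe³⁺(aq) + Al(s) → 3 Fe²⁺(aq) + Al³⁺(aq)
Q = [Fe²⁺]^3·[Al³⁺] / ([Fe³⁺]^3); log Q = -2.533.
E = E° − (0.0592/n) log Q = +2.51 − (0.0592/3)(-2.533) = +2.560 V.

+2.560 V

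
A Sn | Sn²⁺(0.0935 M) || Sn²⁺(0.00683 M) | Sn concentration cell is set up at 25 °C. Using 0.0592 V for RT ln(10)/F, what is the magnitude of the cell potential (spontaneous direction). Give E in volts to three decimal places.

+0.034 V

For a concentration cell E°cell = 0. The 0.0935 M side is the cathode (reduction is favoured where [Sn²⁺] is higher).
With n = 2, E = −(0.0592/2) log([Sn²⁺]ₐₙ/[Sn²⁺]꜀ₐₜ) = −(0.0592/2) log(0.00683/0.0935) = −(0.0592/2)(-1.136) = +0.034 V.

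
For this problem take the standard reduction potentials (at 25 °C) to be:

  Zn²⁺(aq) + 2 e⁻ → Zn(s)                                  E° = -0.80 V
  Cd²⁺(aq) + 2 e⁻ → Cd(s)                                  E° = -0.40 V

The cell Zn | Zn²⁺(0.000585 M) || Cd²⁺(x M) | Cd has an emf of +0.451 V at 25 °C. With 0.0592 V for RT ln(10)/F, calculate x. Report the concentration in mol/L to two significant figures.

Cd²⁺/Cd is the cathode, Zn²⁺/Zn the anode: E°cell = +0.40 V, n = 2.
Overall reaction: Cd²⁺(aq) + Zn(s) → Cd(s) + Zn²⁺(aq); Q = [Zn²⁺]^1/[Cd²⁺]^1.
From E = E° − (0.0592/n) log Q: log Q = (E° − E)·n/0.0592 = (+0.40 − (+0.451))·2/0.0592 = -1.7230.
So 1·log[Cd²⁺] = 1·log(0.000585) − log Q = -3.2328 − (-1.7230) = -1.5098; [Cd²⁺] = 10^(-1.5098) ≈ 0.031 M.

0.031 M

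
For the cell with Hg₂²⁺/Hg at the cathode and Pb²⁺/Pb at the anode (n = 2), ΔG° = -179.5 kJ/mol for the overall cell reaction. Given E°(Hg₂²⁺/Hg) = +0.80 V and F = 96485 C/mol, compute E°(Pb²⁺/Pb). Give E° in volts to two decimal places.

-0.13 V

E°cell = −ΔG°/(nF) = −(-179.5×10³)/((2)(96485)) = +0.930 V.
Since Hg₂²⁺/Hg is the cathode and Pb²⁺/Pb the anode, E°cell = E°(Hg₂²⁺/Hg) − E°(Pb²⁺/Pb).
So E°(Pb²⁺/Pb) = E°(Hg₂²⁺/Hg) − E°cell = (+0.80) − (+0.930) = -0.13 V.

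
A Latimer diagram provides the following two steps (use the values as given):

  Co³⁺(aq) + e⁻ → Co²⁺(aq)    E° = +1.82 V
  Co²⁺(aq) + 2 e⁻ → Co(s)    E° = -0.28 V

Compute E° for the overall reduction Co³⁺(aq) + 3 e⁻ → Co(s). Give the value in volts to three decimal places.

+0.420 V

Adding the free-energy changes (−nFE°) of the two steps gives −n₃FE°₃ = −n₁FE°₁ − n₂FE°₂.
E°₃ = (1×+1.82 + 2×-0.28) / 3 = (+1.260) / 3 = +0.420 V.
Simply averaging or adding the two E° values would be wrong; the electron-weighted sum is required.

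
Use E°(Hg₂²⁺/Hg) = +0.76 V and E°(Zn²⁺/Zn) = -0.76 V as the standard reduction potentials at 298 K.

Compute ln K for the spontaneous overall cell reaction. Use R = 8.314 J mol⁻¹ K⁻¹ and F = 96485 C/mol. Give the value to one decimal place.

118.4

Cathode: Hg₂²⁺/Hg; anode: Zn²⁺/Zn. E°cell = (+0.76) − (-0.76) = +1.52 V, with n = 2.
ΔG° = −nFE° = −RT ln K, so ln K = nFE°/(RT) = (2)(96485)(+1.52) / ((8.314)(298)) = 118.388.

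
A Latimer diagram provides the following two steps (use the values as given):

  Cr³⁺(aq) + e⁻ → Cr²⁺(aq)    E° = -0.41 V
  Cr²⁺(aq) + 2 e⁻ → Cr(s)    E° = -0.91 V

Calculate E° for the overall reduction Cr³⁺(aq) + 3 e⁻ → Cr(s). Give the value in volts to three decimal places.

Standard free energies of sequential steps add: ΔG°₃ = ΔG°₁ + ΔG°₂, so n₃E°₃ = n₁E°₁ + n₂E°₂.
E°₃ = (1×-0.41 + 2×-0.91) / 3 = (-2.230) / 3 = -0.743 V.

-0.743 V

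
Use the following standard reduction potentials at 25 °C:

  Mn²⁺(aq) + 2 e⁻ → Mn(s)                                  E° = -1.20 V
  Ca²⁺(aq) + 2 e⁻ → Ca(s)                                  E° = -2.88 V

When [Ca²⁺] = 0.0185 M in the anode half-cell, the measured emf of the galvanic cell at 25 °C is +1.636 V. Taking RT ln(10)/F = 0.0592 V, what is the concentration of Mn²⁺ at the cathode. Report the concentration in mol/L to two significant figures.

Mn²⁺/Mn is the cathode, Ca²⁺/Ca the anode: E°cell = +1.68 V, n = 2.
Overall reaction: Mn²⁺(aq) + Ca(s) → Mn(s) + Ca²⁺(aq); Q = [Ca²⁺]^1/[Mn²⁺]^1.
From E = E° − (0.0592/n) log Q: log Q = (E° − E)·n/0.0592 = (+1.68 − (+1.636))·2/0.0592 = 1.4865.
So 1·log[Mn²⁺] = 1·log(0.0185) − log Q = -1.7328 − (1.4865) = -3.2193; [Mn²⁺] = 10^(-3.2193) ≈ 0.00060 M.

0.00060 M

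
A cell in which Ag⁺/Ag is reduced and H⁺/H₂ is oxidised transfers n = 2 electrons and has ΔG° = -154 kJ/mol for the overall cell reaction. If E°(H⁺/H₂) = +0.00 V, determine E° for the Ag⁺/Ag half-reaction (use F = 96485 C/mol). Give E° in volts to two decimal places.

E°cell = −ΔG°/(nF) = −(-154×10³)/((2)(96485)) = +0.798 V.
Since Ag⁺/Ag is the cathode and H⁺/H₂ the anode, E°cell = E°(Ag⁺/Ag) − E°(H⁺/H₂).
So E°(Ag⁺/Ag) = E°cell + E°(H⁺/H₂) = +0.798 + (+0.00) = +0.80 V.

+0.80 V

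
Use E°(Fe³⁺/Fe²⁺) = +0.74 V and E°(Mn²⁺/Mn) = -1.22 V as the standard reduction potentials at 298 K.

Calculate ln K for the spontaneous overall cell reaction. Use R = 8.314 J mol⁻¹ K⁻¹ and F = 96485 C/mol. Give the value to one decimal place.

Cathode: Fe³⁺/Fe²⁺; anode: Mn²⁺/Mn. E°cell = (+0.74) − (-1.22) = +1.96 V, with n = 2.
ΔG° = −nFE° = −RT ln K, so ln K = nFE°/(RT) = (2)(96485)(+1.96) / ((8.314)(298)) = 152.658.

152.7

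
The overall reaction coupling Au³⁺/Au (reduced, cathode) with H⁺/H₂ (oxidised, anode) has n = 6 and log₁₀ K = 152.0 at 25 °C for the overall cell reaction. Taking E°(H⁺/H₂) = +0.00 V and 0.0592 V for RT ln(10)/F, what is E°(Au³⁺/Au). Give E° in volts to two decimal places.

E°cell = (0.0592/n)·log K = (0.0592/6)(152.0) = +1.500 V.
Since Au³⁺/Au is the cathode and H⁺/H₂ the anode, E°cell = E°(Au³⁺/Au) − E°(H⁺/H₂).
So E°(Au³⁺/Au) = E°cell + E°(H⁺/H₂) = +1.500 + (+0.00) = +1.50 V.

+1.50 V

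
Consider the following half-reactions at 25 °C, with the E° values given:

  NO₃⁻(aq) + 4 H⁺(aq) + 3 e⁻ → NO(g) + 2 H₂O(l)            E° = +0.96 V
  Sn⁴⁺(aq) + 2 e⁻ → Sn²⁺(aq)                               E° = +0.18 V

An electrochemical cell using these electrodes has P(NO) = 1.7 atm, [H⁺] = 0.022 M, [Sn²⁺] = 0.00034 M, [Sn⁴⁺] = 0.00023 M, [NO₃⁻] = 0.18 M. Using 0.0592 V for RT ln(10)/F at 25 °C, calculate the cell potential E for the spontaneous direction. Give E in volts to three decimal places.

NO₃⁻/NO is the cathode (higher E°), Sn⁴⁺/Sn²⁺ the anode: E°cell = +0.96 − (+0.18) = +0.78 V, n = 6.
Overall: 2 NO₃⁻(aq) + 8 H⁺(aq) + 3 Sn²⁺(aq) → 2 NO(g) + 4 H₂O(l) + 3 Sn⁴⁺(aq)
Q = P(NO)^2·[Sn⁴⁺]^3 / ([NO₃⁻]^2·[H⁺]^8·[Sn²⁺]^3); log Q = 14.702.
E = E° − (0.0592/n) log Q = +0.78 − (0.0592/6)(14.702) = +0.635 V.

+0.635 V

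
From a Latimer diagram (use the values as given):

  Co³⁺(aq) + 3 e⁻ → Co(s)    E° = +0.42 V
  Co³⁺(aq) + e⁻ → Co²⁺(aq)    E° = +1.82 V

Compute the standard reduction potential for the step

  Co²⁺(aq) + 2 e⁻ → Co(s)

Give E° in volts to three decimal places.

-0.280 V

Sequential free energies add, so n₃E°₃ = n₁E°₁ + n₂E°₂.
With n₃ = 3, and the known step contributing 1×(+1.82) V, the unknown satisfies 2·E° = 3×(+0.42) − 1×(+1.82) = -0.560.
E° = -0.560 / 2 = -0.280 V.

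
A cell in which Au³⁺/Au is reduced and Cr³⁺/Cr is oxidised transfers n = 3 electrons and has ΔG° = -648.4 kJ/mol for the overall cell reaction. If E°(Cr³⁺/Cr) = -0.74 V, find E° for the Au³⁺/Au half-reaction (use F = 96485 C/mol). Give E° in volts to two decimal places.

+1.50 V

E°cell = −ΔG°/(nF) = −(-648.4×10³)/((3)(96485)) = +2.240 V.
Since Au³⁺/Au is the cathode and Cr³⁺/Cr the anode, E°cell = E°(Au³⁺/Au) − E°(Cr³⁺/Cr).
So E°(Au³⁺/Au) = E°cell + E°(Cr³⁺/Cr) = +2.240 + (-0.74) = +1.50 V.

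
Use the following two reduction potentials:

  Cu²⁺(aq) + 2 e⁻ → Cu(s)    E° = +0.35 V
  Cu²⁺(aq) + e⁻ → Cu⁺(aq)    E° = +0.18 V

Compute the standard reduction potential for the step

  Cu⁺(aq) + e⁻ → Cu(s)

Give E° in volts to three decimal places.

+0.520 V

Sequential free energies add, so n₃E°₃ = n₁E°₁ + n₂E°₂.
With n₃ = 2, and the known step contributing 1×(+0.18) V, the unknown satisfies 1·E° = 2×(+0.35) − 1×(+0.18) = +0.520.
E° = +0.520 / 1 = +0.520 V.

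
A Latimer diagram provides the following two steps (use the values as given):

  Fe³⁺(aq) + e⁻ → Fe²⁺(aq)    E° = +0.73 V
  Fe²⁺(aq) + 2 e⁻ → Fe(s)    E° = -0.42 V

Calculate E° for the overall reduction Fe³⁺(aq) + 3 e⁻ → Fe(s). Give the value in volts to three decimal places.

Since ΔG° = −nFE° is additive over sequential reductions, n₃E°₃ = n₁E°₁ + n₂E°₂.
E°₃ = (1×+0.73 + 2×-0.42) / 3 = (-0.110) / 3 = -0.037 V.

-0.037 V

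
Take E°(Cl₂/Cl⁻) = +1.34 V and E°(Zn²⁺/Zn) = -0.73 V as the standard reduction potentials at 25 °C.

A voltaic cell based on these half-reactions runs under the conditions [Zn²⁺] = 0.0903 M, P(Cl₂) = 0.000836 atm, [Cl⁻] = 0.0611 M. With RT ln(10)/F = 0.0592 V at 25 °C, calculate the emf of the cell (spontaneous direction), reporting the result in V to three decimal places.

+2.082 V

Cl₂/Cl⁻ is the cathode (higher E°), Zn²⁺/Zn the anode: E°cell = +1.34 − (-0.73) = +2.07 V, n = 2.
Overall: Cl₂(g) + Zn(s) → 2 Cl⁻(aq) + Zn²⁺(aq)
Q = [Cl⁻]^2·[Zn²⁺] / (P(Cl₂)); log Q = -0.394.
E = E° − (0.0592/n) log Q = +2.07 − (0.0592/2)(-0.394) = +2.082 V.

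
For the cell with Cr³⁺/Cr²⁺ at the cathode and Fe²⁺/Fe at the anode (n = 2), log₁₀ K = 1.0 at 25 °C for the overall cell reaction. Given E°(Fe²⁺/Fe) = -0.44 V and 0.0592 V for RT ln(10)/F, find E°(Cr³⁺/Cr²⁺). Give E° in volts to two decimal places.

-0.41 V

E°cell = (0.0592/n)·log K = (0.0592/2)(1.0) = +0.030 V.
Since Cr³⁺/Cr²⁺ is the cathode and Fe²⁺/Fe the anode, E°cell = E°(Cr³⁺/Cr²⁺) − E°(Fe²⁺/Fe).
So E°(Cr³⁺/Cr²⁺) = E°cell + E°(Fe²⁺/Fe) = +0.030 + (-0.44) = -0.41 V.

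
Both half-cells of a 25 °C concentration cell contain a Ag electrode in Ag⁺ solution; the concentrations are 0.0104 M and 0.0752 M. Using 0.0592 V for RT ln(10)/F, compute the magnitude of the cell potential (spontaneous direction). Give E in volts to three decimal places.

+0.051 V

For a concentration cell E°cell = 0. The 0.0752 M side is the cathode (reduction is favoured where [Ag⁺] is higher).
With n = 1, E = −(0.0592/1) log([Ag⁺]ₐₙ/[Ag⁺]꜀ₐₜ) = −(0.0592/1) log(0.0104/0.0752) = −(0.0592/1)(-0.859) = +0.051 V.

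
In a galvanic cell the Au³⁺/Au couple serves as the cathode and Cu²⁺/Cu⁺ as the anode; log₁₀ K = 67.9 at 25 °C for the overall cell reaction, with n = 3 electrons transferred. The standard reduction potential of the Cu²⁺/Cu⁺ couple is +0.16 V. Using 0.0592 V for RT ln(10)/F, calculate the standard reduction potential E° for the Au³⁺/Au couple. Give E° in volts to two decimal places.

+1.50 V

E°cell = (0.0592/n)·log K = (0.0592/3)(67.9) = +1.340 V.
Since Au³⁺/Au is the cathode and Cu²⁺/Cu⁺ the anode, E°cell = E°(Au³⁺/Au) − E°(Cu²⁺/Cu⁺).
So E°(Au³⁺/Au) = E°cell + E°(Cu²⁺/Cu⁺) = +1.340 + (+0.16) = +1.50 V.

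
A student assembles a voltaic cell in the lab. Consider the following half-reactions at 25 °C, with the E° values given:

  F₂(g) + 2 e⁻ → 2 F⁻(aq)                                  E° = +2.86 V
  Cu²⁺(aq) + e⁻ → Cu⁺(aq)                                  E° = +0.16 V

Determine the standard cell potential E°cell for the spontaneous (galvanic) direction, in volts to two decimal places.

The F₂/F⁻ couple has the higher reduction potential, so it is the cathode; Cu²⁺/Cu⁺ is oxidised at the anode.
E°cell = E°(cathode) − E°(anode) = (+2.86) − (+0.16) = +2.70 V.

+2.70 V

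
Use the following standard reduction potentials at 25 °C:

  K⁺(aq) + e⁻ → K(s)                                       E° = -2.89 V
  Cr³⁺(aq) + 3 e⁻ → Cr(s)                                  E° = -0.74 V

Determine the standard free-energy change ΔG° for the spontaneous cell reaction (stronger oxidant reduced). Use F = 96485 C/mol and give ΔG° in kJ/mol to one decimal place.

Cr³⁺/Cr (E° = -0.74 V) is the cathode; K⁺/K (E° = -2.89 V) is the anode, so E°cell = +2.15 V.
Balancing electrons gives n = 3 (lcm of 3 and 1).
ΔG° = −nFE° = −(3)(96485)(+2.15) = -622,328 J = -622.3 kJ/mol.

-622.3 kJ/mol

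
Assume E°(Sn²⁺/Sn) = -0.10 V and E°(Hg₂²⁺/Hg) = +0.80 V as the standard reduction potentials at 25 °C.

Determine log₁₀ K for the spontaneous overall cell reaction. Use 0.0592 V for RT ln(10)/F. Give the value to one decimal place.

30.4

Cathode: Hg₂²⁺/Hg; anode: Sn²⁺/Sn. E°cell = +0.90 V, n = 2.
log K = nE°cell / 0.0592 = (2)(+0.90) / 0.0592 = 30.4.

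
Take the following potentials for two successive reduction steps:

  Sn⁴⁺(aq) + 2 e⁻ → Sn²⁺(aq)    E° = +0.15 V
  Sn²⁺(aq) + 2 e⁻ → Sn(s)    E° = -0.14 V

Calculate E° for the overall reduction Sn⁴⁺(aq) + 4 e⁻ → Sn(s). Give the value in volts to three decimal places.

+0.005 V

Adding the free-energy changes (−nFE°) of the two steps gives −n₃FE°₃ = −n₁FE°₁ − n₂FE°₂.
E°₃ = (2×+0.15 + 2×-0.14) / 4 = (+0.020) / 4 = +0.005 V.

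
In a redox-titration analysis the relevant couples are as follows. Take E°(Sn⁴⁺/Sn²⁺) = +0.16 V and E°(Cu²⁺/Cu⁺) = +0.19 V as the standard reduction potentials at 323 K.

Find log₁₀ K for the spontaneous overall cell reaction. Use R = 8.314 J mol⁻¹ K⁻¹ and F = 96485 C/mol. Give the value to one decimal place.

Cathode: Cu²⁺/Cu⁺; anode: Sn⁴⁺/Sn²⁺. E°cell = (+0.19) − (+0.16) = +0.03 V, with n = 2.
ΔG° = −nFE° = −RT ln K, so ln K = nFE°/(RT) = (2)(96485)(+0.03) / ((8.314)(323)) = 2.156.
log₁₀ K = 2.156 / ln 10 = 0.9.

0.9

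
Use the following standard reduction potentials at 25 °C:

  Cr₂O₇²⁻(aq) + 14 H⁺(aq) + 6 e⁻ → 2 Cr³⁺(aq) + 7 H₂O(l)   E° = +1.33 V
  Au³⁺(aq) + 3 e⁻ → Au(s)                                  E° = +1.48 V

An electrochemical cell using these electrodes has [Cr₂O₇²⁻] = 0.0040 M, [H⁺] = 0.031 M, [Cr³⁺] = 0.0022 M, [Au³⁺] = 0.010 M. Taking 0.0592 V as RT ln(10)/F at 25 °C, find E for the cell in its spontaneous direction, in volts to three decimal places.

Au³⁺/Au is the cathode (higher E°), Cr₂O₇²⁻/Cr³⁺ the anode: E°cell = +1.48 − (+1.33) = +0.15 V, n = 6.
Overall: 2 Au³⁺(aq) + 2 Cr³⁺(aq) + 7 H₂O(l) → 2 Au(s) + Cr₂O₇²⁻(aq) + 14 H⁺(aq)
Q = [Cr₂O₇²⁻]·[H⁺]^14 / ([Au³⁺]^2·[Cr³⁺]^2); log Q = -14.204.
E = E° − (0.0592/n) log Q = +0.15 − (0.0592/6)(-14.204) = +0.290 V.

+0.290 V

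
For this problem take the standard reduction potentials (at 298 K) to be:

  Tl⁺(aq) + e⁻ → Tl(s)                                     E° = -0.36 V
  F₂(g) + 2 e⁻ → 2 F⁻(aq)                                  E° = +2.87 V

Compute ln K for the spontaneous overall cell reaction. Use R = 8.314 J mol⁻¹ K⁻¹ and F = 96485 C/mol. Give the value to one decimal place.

Cathode: F₂/F⁻; anode: Tl⁺/Tl. E°cell = (+2.87) − (-0.36) = +3.23 V, with n = 2.
ΔG° = −nFE° = −RT ln K, so ln K = nFE°/(RT) = (2)(96485)(+3.23) / ((8.314)(298)) = 251.574.

251.6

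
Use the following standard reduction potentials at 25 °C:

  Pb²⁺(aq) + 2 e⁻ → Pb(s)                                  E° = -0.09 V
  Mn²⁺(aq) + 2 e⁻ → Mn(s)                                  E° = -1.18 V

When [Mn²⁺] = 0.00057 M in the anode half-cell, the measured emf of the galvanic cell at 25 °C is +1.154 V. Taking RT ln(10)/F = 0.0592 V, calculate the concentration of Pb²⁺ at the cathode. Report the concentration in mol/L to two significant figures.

Pb²⁺/Pb is the cathode, Mn²⁺/Mn the anode: E°cell = +1.09 V, n = 2.
Overall reaction: Pb²⁺(aq) + Mn(s) → Pb(s) + Mn²⁺(aq); Q = [Mn²⁺]^1/[Pb²⁺]^1.
From E = E° − (0.0592/n) log Q: log Q = (E° − E)·n/0.0592 = (+1.09 − (+1.154))·2/0.0592 = -2.1622.
So 1·log[Pb²⁺] = 1·log(0.00057) − log Q = -3.2441 − (-2.1622) = -1.0819; [Pb²⁺] = 10^(-1.0819) ≈ 0.083 M.

0.083 M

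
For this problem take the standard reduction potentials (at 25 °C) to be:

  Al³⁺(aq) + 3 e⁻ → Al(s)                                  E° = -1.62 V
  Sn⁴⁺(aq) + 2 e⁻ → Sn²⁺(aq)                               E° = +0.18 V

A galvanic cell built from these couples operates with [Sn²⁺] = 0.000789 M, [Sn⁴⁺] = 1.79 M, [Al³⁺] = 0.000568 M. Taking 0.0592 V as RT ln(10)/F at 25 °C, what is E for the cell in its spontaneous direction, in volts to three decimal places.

+1.963 V

Sn⁴⁺/Sn²⁺ is the cathode (higher E°), Al³⁺/Al the anode: E°cell = +0.18 − (-1.62) = +1.80 V, n = 6.
Overall: 3 Sn⁴⁺(aq) + 2 Al(s) → 3 Sn²⁺(aq) + 2 Al³⁺(aq)
Q = [Sn²⁺]^3·[Al³⁺]^2 / ([Sn⁴⁺]^3); log Q = -16.559.
E = E° − (0.0592/n) log Q = +1.80 − (0.0592/6)(-16.559) = +1.963 V.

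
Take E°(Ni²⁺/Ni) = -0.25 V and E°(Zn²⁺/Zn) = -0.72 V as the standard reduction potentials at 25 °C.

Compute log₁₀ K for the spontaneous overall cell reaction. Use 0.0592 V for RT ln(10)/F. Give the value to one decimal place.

15.9

Cathode: Ni²⁺/Ni; anode: Zn²⁺/Zn. E°cell = +0.47 V, n = 2.
log K = nE°cell / 0.0592 = (2)(+0.47) / 0.0592 = 15.9.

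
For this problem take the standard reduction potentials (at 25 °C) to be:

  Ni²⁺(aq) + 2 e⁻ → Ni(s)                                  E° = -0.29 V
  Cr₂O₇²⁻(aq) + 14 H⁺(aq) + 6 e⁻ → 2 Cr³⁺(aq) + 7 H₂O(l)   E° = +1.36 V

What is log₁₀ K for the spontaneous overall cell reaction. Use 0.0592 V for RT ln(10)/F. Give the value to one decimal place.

167.2

Cathode: Cr₂O₇²⁻/Cr³⁺; anode: Ni²⁺/Ni. E°cell = +1.65 V, n = 6.
log K = nE°cell / 0.0592 = (6)(+1.65) / 0.0592 = 167.2.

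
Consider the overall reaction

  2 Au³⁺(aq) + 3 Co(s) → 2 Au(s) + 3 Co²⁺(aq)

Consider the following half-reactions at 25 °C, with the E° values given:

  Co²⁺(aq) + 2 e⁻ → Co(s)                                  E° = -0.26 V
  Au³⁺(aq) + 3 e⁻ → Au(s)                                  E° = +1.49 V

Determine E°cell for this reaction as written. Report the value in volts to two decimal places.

The Au³⁺/Au couple has the higher reduction potential, so it is the cathode; Co²⁺/Co is oxidised at the anode.
E°cell = E°(cathode) − E°(anode) = (+1.49) − (-0.26) = +1.75 V.

+1.75 V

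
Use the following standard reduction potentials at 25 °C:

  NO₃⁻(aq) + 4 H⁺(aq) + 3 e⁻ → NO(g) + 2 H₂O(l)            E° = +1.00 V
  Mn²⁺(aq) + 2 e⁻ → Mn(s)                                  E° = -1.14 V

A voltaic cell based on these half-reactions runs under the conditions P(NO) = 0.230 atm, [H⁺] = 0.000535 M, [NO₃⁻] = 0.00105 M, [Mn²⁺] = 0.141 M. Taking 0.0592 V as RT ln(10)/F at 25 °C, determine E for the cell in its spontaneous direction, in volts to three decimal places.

NO₃⁻/NO is the cathode (higher E°), Mn²⁺/Mn the anode: E°cell = +1.00 − (-1.14) = +2.14 V, n = 6.
Overall: 2 NO₃⁻(aq) + 8 H⁺(aq) + 3 Mn(s) → 2 NO(g) + 4 H₂O(l) + 3 Mn²⁺(aq)
Q = P(NO)^2·[Mn²⁺]^3 / ([NO₃⁻]^2·[H⁺]^8); log Q = 28.302.
E = E° − (0.0592/n) log Q = +2.14 − (0.0592/6)(28.302) = +1.861 V.

+1.861 V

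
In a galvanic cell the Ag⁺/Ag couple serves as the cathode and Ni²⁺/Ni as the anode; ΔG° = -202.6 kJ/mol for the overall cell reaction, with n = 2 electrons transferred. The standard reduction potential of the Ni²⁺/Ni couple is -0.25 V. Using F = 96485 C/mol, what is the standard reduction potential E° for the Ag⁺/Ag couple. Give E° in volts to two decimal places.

E°cell = −ΔG°/(nF) = −(-202.6×10³)/((2)(96485)) = +1.050 V.
Since Ag⁺/Ag is the cathode and Ni²⁺/Ni the anode, E°cell = E°(Ag⁺/Ag) − E°(Ni²⁺/Ni).
So E°(Ag⁺/Ag) = E°cell + E°(Ni²⁺/Ni) = +1.050 + (-0.25) = +0.80 V.

+0.80 V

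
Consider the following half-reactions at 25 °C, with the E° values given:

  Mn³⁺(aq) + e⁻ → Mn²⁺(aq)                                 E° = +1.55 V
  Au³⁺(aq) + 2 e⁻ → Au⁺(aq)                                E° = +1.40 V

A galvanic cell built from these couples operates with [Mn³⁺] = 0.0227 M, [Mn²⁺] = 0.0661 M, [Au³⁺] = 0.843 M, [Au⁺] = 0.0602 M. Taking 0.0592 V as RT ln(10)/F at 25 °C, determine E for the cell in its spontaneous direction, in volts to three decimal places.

Mn³⁺/Mn²⁺ is the cathode (higher E°), Au³⁺/Au⁺ the anode: E°cell = +1.55 − (+1.40) = +0.15 V, n = 2.
Overall: 2 Mn³⁺(aq) + Au⁺(aq) → 2 Mn²⁺(aq) + Au³⁺(aq)
Q = [Mn²⁺]^2·[Au³⁺] / ([Mn³⁺]^2·[Au⁺]); log Q = 2.075.
E = E° − (0.0592/n) log Q = +0.15 − (0.0592/2)(2.075) = +0.089 V.

+0.089 V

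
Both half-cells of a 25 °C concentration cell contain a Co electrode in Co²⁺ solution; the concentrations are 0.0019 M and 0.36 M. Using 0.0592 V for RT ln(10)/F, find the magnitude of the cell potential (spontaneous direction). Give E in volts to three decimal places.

+0.067 V

For a concentration cell E°cell = 0. The 0.36 M side is the cathode (reduction is favoured where [Co²⁺] is higher).
With n = 2, E = −(0.0592/2) log([Co²⁺]ₐₙ/[Co²⁺]꜀ₐₜ) = −(0.0592/2) log(0.0019/0.36) = −(0.0592/2)(-2.278) = +0.067 V.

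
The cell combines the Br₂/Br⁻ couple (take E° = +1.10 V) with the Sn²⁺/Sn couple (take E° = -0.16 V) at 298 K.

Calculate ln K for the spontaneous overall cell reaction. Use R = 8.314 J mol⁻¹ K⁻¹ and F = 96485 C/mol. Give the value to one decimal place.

98.1

Cathode: Br₂/Br⁻; anode: Sn²⁺/Sn. E°cell = (+1.10) − (-0.16) = +1.26 V, with n = 2.
ΔG° = −nFE° = −RT ln K, so ln K = nFE°/(RT) = (2)(96485)(+1.26) / ((8.314)(298)) = 98.137.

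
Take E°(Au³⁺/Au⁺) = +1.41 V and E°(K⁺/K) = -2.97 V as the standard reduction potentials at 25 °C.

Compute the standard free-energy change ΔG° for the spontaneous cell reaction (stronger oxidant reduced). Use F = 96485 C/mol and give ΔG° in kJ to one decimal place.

Au³⁺/Au⁺ (E° = +1.41 V) is the cathode; K⁺/K (E° = -2.97 V) is the anode, so E°cell = +4.38 V.
Balancing electrons gives n = 2 (lcm of 2 and 1).
ΔG° = −nFE° = −(2)(96485)(+4.38) = -845,209 J = -845.2 kJ.

-845.2 kJ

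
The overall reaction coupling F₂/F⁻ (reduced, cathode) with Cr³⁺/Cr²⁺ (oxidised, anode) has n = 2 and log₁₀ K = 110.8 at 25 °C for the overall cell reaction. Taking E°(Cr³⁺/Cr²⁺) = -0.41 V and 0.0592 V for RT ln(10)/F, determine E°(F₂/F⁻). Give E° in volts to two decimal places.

E°cell = (0.0592/n)·log K = (0.0592/2)(110.8) = +3.280 V.
Since F₂/F⁻ is the cathode and Cr³⁺/Cr²⁺ the anode, E°cell = E°(F₂/F⁻) − E°(Cr³⁺/Cr²⁺).
So E°(F₂/F⁻) = E°cell + E°(Cr³⁺/Cr²⁺) = +3.280 + (-0.41) = +2.87 V.

+2.87 V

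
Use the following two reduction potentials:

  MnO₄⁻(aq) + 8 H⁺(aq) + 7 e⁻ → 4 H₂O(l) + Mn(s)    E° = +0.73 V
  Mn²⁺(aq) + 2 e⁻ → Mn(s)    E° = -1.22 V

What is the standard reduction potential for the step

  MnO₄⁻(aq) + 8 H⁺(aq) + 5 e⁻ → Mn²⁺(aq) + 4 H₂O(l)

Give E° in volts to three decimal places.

+1.510 V

Sequential free energies add, so n₃E°₃ = n₁E°₁ + n₂E°₂.
With n₃ = 7, and the known step contributing 2×(-1.22) V, the unknown satisfies 5·E° = 7×(+0.73) − 2×(-1.22) = +7.550.
E° = +7.550 / 5 = +1.510 V.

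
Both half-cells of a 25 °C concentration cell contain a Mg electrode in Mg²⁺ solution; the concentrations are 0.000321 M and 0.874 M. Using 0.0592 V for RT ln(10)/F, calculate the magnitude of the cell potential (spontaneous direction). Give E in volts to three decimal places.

For a concentration cell E°cell = 0. The 0.874 M side is the cathode (reduction is favoured where [Mg²⁺] is higher).
With n = 2, E = −(0.0592/2) log([Mg²⁺]ₐₙ/[Mg²⁺]꜀ₐₜ) = −(0.0592/2) log(0.000321/0.874) = −(0.0592/2)(-3.435) = +0.102 V.

+0.102 V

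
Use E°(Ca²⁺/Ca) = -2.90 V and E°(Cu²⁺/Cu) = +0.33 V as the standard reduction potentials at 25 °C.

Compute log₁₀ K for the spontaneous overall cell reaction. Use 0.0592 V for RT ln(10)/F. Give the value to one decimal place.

109.1

Cathode: Cu²⁺/Cu; anode: Ca²⁺/Ca. E°cell = +3.23 V, n = 2.
log K = nE°cell / 0.0592 = (2)(+3.23) / 0.0592 = 109.1.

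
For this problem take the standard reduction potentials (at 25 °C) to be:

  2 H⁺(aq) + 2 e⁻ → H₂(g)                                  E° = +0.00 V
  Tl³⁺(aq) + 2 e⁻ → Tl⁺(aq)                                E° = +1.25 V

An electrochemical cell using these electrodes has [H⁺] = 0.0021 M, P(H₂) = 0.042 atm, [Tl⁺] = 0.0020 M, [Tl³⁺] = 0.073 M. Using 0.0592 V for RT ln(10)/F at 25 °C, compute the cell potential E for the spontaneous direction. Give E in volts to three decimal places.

Tl³⁺/Tl⁺ is the cathode (higher E°), H⁺/H₂ the anode: E°cell = +1.25 − (+0.00) = +1.25 V, n = 2.
Overall: Tl³⁺(aq) + H₂(g) → Tl⁺(aq) + 2 H⁺(aq)
Q = [Tl⁺]·[H⁺]^2 / ([Tl³⁺]·P(H₂)); log Q = -5.541.
E = E° − (0.0592/n) log Q = +1.25 − (0.0592/2)(-5.541) = +1.414 V.

+1.414 V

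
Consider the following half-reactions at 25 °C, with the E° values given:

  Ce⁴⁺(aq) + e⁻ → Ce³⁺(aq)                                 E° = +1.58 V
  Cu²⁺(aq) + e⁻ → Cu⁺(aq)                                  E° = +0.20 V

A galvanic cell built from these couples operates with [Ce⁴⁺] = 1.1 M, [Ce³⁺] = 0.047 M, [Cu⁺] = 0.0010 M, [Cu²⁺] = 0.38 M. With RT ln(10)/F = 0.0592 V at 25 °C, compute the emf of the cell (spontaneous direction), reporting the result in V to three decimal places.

Ce⁴⁺/Ce³⁺ is the cathode (higher E°), Cu²⁺/Cu⁺ the anode: E°cell = +1.58 − (+0.20) = +1.38 V, n = 1.
Overall: Ce⁴⁺(aq) + Cu⁺(aq) → Ce³⁺(aq) + Cu²⁺(aq)
Q = [Ce³⁺]·[Cu²⁺] / ([Ce⁴⁺]·[Cu⁺]); log Q = 1.210.
E = E° − (0.0592/n) log Q = +1.38 − (0.0592/1)(1.210) = +1.308 V.

+1.308 V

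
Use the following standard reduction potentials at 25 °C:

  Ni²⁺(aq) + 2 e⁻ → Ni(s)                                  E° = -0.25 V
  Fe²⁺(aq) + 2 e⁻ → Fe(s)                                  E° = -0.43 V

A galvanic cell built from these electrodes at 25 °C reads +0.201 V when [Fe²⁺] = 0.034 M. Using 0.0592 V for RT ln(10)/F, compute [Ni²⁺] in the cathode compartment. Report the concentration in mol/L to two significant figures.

Ni²⁺/Ni is the cathode, Fe²⁺/Fe the anode: E°cell = +0.18 V, n = 2.
Overall reaction: Ni²⁺(aq) + Fe(s) → Ni(s) + Fe²⁺(aq); Q = [Fe²⁺]^1/[Ni²⁺]^1.
From E = E° − (0.0592/n) log Q: log Q = (E° − E)·n/0.0592 = (+0.18 − (+0.201))·2/0.0592 = -0.7095.
So 1·log[Ni²⁺] = 1·log(0.034) − log Q = -1.4685 − (-0.7095) = -0.7590; [Ni²⁺] = 10^(-0.7590) ≈ 0.17 M.

0.17 M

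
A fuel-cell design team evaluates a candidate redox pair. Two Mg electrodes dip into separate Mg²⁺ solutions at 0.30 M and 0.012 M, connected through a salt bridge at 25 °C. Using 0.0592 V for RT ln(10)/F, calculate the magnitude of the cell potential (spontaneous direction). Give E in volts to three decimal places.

For a concentration cell E°cell = 0. The 0.30 M side is the cathode (reduction is favoured where [Mg²⁺] is higher).
With n = 2, E = −(0.0592/2) log([Mg²⁺]ₐₙ/[Mg²⁺]꜀ₐₜ) = −(0.0592/2) log(0.012/0.3) = −(0.0592/2)(-1.398) = +0.041 V.

+0.041 V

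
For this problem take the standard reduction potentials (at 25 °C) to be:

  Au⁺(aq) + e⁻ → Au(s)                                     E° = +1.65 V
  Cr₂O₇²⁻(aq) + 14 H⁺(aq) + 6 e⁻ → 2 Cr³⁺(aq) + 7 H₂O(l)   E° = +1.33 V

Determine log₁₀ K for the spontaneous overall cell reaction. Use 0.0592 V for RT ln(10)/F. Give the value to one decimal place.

Cathode: Au⁺/Au; anode: Cr₂O₇²⁻/Cr³⁺. E°cell = +0.32 V, n = 6.
log K = nE°cell / 0.0592 = (6)(+0.32) / 0.0592 = 32.4.

32.4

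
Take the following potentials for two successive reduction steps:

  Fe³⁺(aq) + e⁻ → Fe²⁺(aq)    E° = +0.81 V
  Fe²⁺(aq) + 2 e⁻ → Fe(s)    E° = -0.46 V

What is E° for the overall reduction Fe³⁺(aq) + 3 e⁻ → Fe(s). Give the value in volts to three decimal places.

-0.037 V

Since ΔG° = −nFE° is additive over sequential reductions, n₃E°₃ = n₁E°₁ + n₂E°₂.
E°₃ = (1×+0.81 + 2×-0.46) / 3 = (-0.110) / 3 = -0.037 V.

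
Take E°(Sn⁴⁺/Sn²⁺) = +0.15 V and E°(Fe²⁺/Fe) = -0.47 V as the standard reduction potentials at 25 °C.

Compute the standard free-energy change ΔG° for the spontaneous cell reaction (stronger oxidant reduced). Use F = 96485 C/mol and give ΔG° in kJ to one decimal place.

-119.6 kJ

Sn⁴⁺/Sn²⁺ (E° = +0.15 V) is the cathode; Fe²⁺/Fe (E° = -0.47 V) is the anode, so E°cell = +0.62 V.
Balancing electrons gives n = 2 (lcm of 2 and 2).
ΔG° = −nFE° = −(2)(96485)(+0.62) = -119,641 J = -119.6 kJ.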